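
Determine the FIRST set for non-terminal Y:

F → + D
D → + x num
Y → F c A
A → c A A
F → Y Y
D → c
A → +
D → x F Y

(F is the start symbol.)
{ '+' }

FIRST sets of the other non-terminals involved (by the same procedure, iterated to a fixed point):
  FIRST(F) = { '+' }

From Y → F c A:
  - F is a non-terminal: add FIRST(F) \ {ε} = { '+' }
    F is not nullable, so stop

Collecting: FIRST(Y) = { '+' }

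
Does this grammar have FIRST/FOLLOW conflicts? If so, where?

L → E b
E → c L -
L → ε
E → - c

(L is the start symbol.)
A FIRST/FOLLOW conflict occurs when a non-terminal N has a nullable alternative N → β (β ⇒* ε) and another alternative N → α with FIRST(α) ∩ FOLLOW(N) ≠ ∅: on such a lookahead the parser cannot decide between expanding α and letting N vanish via β.

Nullable non-terminals: L.
FIRST sets used below: FIRST(E) = { '-', 'c' }

L: nullable alternative(s) L → ε; FOLLOW(L) = { $, '-' }
  L → E b: FIRST \ {ε} = { '-', 'c' } — overlaps FOLLOW(L) on { '-' }: CONFLICT
  L → ε: FIRST \ {ε} = { } — this is the only nullable alternative, skip

E has no nullable alternative, so no FIRST/FOLLOW check is needed there.

So the grammar has 1 FIRST/FOLLOW conflict (marked CONFLICT above).

Answer: Yes. L → E b with FOLLOW(L) on { '-' }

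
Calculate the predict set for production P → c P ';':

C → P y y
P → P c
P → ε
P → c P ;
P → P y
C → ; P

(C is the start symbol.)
{ 'c' }

PREDICT(P → c P ';') = (FIRST(RHS) \ {ε}) ∪ (FOLLOW(P) if ε ∈ FIRST(RHS), i.e. RHS ⇒* ε)
FIRST(c P ';') = { 'c' }
ε ∉ FIRST(c P ';'), so FOLLOW(P) is not added.
PREDICT(P → c P ';') = { 'c' }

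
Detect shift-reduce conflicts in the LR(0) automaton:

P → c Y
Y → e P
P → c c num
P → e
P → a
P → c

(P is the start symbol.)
Augment with P' → P and build the canonical LR(0) collection (I0 = CLOSURE({[P' → . P]}), then GOTO on every symbol after a dot until no new states appear). It has 10 states:
  I0: { [P → . a], [P → . c Y], [P → . c c num], [P → . c], [P → . e], [P' → . P] }  — shift
  I1: { [P' → P .] }  — accept
  I2: { [P → a .] }  — reduce
  I3: { [P → c . Y], [P → c . c num], [P → c .], [Y → . e P] }  — shift, reduce
  I4: { [P → e .] }  — reduce
  I5: { [P → c Y .] }  — reduce
  I6: { [P → c c . num] }  — shift
  I7: { [P → . a], [P → . c Y], [P → . c c num], [P → . c], [P → . e], [Y → e . P] }  — shift
  I8: { [Y → e P .] }  — reduce
  I9: { [P → c c num .] }  — reduce

I3 contains reduce item [P → c .] and shift items [P → c . c num], [Y → . e P] — shift-reduce conflict.

Answer: Yes — I3: [P → c .] vs [P → c . c num]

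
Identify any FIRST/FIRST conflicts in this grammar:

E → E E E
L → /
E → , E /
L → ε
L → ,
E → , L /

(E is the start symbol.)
FIRST sets of the non-terminals at (or reachable through a nullable prefix from) the front of some alternative:
  FIRST(E) = { ',' }

Productions for E:
  E → E E E: FIRST = { ',' }
  E → , E /: FIRST = { ',' }
  E → , L /: FIRST = { ',' }
Productions for L:
  L → /: FIRST = { '/' }
  L → ε: FIRST = { ε }
  L → ,: FIRST = { ',' }

Conflict for E: E → E E E and E → , E /
  Overlap: { ',' }
Conflict for E: E → E E E and E → , L /
  Overlap: { ',' }
Conflict for E: E → , E / and E → , L /
  Overlap: { ',' }

Answer: Yes. E → E E E / E → ',' E '/' on { ',' }; E → E E E / E → ',' L '/' on { ',' }; E → ',' E '/' / E → ',' L '/' on { ',' }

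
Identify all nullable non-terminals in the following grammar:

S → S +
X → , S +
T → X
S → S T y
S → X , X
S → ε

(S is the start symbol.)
A non-terminal is nullable if it can derive ε (the empty string): either it has an ε-production, or it has a production whose right-hand side consists entirely of nullable non-terminals.

ε-productions: S → ε
So S is immediately nullable.
No further non-terminal can be added: every production for the remaining non-terminals contains a terminal or a non-nullable non-terminal.
Nullable = { 'S' }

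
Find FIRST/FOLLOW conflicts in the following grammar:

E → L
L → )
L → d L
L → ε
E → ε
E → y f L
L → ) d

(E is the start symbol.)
No FIRST/FOLLOW conflicts.

A FIRST/FOLLOW conflict occurs when a non-terminal N has a nullable alternative N → β (β ⇒* ε) and another alternative N → α with FIRST(α) ∩ FOLLOW(N) ≠ ∅: on such a lookahead the parser cannot decide between expanding α and letting N vanish via β.

Nullable non-terminals: E, L.
FIRST sets used below: FIRST(L) = { ')', 'd', ε }

E: nullable alternative(s) E → L, E → ε; FOLLOW(E) = { $ }
  E → L: FIRST \ {ε} = { ')', 'd' } — disjoint from FOLLOW(E)
  E → ε: FIRST \ {ε} = { } — disjoint from FOLLOW(E)
  E → y f L: FIRST \ {ε} = { 'y' } — disjoint from FOLLOW(E)

L: nullable alternative(s) L → ε; FOLLOW(L) = { $ }
  L → ): FIRST \ {ε} = { ')' } — disjoint from FOLLOW(L)
  L → d L: FIRST \ {ε} = { 'd' } — disjoint from FOLLOW(L)
  L → ε: FIRST \ {ε} = { } — this is the only nullable alternative, skip
  L → ) d: FIRST \ {ε} = { ')' } — disjoint from FOLLOW(L)

No FIRST/FOLLOW conflicts found.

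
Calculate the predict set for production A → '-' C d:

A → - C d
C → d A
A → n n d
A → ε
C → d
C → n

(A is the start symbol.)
{ '-' }

PREDICT(A → '-' C d) = (FIRST(RHS) \ {ε}) ∪ (FOLLOW(A) if ε ∈ FIRST(RHS), i.e. RHS ⇒* ε)
FIRST('-' C d) = { '-' }
ε ∉ FIRST('-' C d), so FOLLOW(A) is not added.
PREDICT(A → '-' C d) = { '-' }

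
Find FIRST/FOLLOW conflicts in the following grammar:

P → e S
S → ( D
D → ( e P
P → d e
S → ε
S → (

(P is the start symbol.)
A FIRST/FOLLOW conflict occurs when a non-terminal N has a nullable alternative N → β (β ⇒* ε) and another alternative N → α with FIRST(α) ∩ FOLLOW(N) ≠ ∅: on such a lookahead the parser cannot decide between expanding α and letting N vanish via β.

Nullable non-terminals: S.

S: nullable alternative(s) S → ε; FOLLOW(S) = { $ }
  S → ( D: FIRST \ {ε} = { '(' } — disjoint from FOLLOW(S)
  S → ε: FIRST \ {ε} = { } — this is the only nullable alternative, skip
  S → (: FIRST \ {ε} = { '(' } — disjoint from FOLLOW(S)

D, P have no nullable alternative, so no FIRST/FOLLOW check is needed there.

No FIRST/FOLLOW conflicts found.

Answer: No FIRST/FOLLOW conflicts.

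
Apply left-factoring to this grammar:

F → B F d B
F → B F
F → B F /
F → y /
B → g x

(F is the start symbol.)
Left-factoring transforms A → αβ₁ | αβ₂ into A → αA' and A' → β₁ | β₂
(α is the longest common prefix among the alternatives). Repeat until
no nonterminal has two alternatives with a common prefix.

Round 1: F has alternatives sharing prefix 'B F'. Introduce F': F → B F F'
  Add: F' → d B
  Add: F' → ε
  Add: F' → /

No remaining common prefixes — done.

Resulting grammar:
F → B F F'
F' → d B
F' → ε
F' → /
F → y /
B → g x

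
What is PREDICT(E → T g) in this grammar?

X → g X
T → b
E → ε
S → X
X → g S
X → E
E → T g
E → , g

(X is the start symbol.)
PREDICT(E → T g) = (FIRST(RHS) \ {ε}) ∪ (FOLLOW(E) if ε ∈ FIRST(RHS), i.e. RHS ⇒* ε)
FIRST(T) = { 'b' }
FIRST(T g) = { 'b' }
ε ∉ FIRST(T g), so FOLLOW(E) is not added.
PREDICT(E → T g) = { 'b' }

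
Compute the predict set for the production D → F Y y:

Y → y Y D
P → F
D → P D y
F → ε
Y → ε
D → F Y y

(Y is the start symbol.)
PREDICT(D → F Y y) = (FIRST(RHS) \ {ε}) ∪ (FOLLOW(D) if ε ∈ FIRST(RHS), i.e. RHS ⇒* ε)
FIRST(F) = { ε }
FIRST(Y) = { 'y', ε }
FIRST(F Y y) = { 'y' }
ε ∉ FIRST(F Y y), so FOLLOW(D) is not added.
PREDICT(D → F Y y) = { 'y' }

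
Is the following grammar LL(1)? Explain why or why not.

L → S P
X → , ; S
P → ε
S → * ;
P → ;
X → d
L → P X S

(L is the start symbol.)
A grammar is LL(1) if for each non-terminal N with multiple productions, the predict sets of those productions are pairwise disjoint, where PREDICT(N → α) = (FIRST(α) \ {ε}) ∪ (FOLLOW(N) if α ⇒* ε).

Relevant sets:
  FIRST(S) = { '*' }
  FIRST(P) = { ';', ε }
  FIRST(X) = { ',', 'd' }
  FOLLOW(P) = { $, ',', 'd' }

For L:
  PREDICT(L → S P) = { '*' }
  PREDICT(L → P X S) = { ',', ';', 'd' }
For X:
  PREDICT(X → ',' ';' S) = { ',' }
  PREDICT(X → d) = { 'd' }
For P:
  PREDICT(P → ε) = { $, ',', 'd' }
  PREDICT(P → ';') = { ';' }
S has a single production, so nothing to check there.

All predict sets are disjoint. The grammar IS LL(1).

Answer: Yes, the grammar is LL(1).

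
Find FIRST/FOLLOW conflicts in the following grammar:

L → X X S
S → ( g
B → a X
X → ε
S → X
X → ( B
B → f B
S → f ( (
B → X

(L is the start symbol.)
Nullable non-terminals: B, L, S, X.
FIRST sets used below: FIRST(X) = { '(', ε }

B: nullable alternative(s) B → X; FOLLOW(B) = { $, '(', 'f' }
  B → a X: FIRST \ {ε} = { 'a' } — disjoint from FOLLOW(B)
  B → f B: FIRST \ {ε} = { 'f' } — overlaps FOLLOW(B) on { 'f' }: CONFLICT
  B → X: FIRST \ {ε} = { '(' } — this is the only nullable alternative, skip
L has a nullable alternative but only one production, so nothing to check.

S: nullable alternative(s) S → X; FOLLOW(S) = { $ }
  S → ( g: FIRST \ {ε} = { '(' } — disjoint from FOLLOW(S)
  S → X: FIRST \ {ε} = { '(' } — this is the only nullable alternative, skip
  S → f ( (: FIRST \ {ε} = { 'f' } — disjoint from FOLLOW(S)

X: nullable alternative(s) X → ε; FOLLOW(X) = { $, '(', 'f' }
  X → ε: FIRST \ {ε} = { } — this is the only nullable alternative, skip
  X → ( B: FIRST \ {ε} = { '(' } — overlaps FOLLOW(X) on { '(' }: CONFLICT

So the grammar has 2 FIRST/FOLLOW conflicts (marked CONFLICT above).

Answer: Yes. B → f B with FOLLOW(B) on { 'f' }; X → '(' B with FOLLOW(X) on { '(' }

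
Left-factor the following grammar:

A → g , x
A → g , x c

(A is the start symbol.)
A → g , x A'
A' → ε
A' → c

Left-factoring transforms A → αβ₁ | αβ₂ into A → αA' and A' → β₁ | β₂
(α is the longest common prefix among the alternatives). Repeat until
no nonterminal has two alternatives with a common prefix.

Round 1: A has alternatives sharing prefix 'g , x'. Introduce A': A → g , x A'
  Add: A' → ε
  Add: A' → c

No remaining common prefixes — done.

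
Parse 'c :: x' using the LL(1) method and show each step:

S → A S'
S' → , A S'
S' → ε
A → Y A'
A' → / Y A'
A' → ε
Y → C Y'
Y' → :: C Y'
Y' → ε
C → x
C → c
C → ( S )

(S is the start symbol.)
Stack is shown with the top on the left.

Stack            Input     Action
---------------------------------
S $              c :: x $  output S → A S'
A S' $           c :: x $  output A → Y A'
Y A' S' $        c :: x $  output Y → C Y'
C Y' A' S' $     c :: x $  output C → c
c Y' A' S' $     c :: x $  match 'c'
Y' A' S' $       :: x $    output Y' → :: C Y'
:: C Y' A' S' $  :: x $    match '::'
C Y' A' S' $     x $       output C → x
x Y' A' S' $     x $       match 'x'
Y' A' S' $       $         output Y' → ε
A' S' $          $         output A' → ε
S' $             $         output S' → ε
$                $         accept

The string is accepted.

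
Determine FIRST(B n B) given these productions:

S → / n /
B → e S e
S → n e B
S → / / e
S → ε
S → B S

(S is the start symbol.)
FIRST sets of the non-terminals involved (from the grammar, by fixed-point iteration):
  FIRST(B) = { 'e' }

To compute FIRST(B n B), process the symbols left to right:
Symbol B is a non-terminal. Add FIRST(B) \ {ε} = { 'e' }
B is not nullable (ε ∉ FIRST(B)), so stop here.
FIRST(B n B) = { 'e' }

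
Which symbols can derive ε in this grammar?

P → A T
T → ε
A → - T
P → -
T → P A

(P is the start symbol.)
ε-productions: T → ε
So T is immediately nullable.
No further non-terminal can be added: every production for the remaining non-terminals contains a terminal or a non-nullable non-terminal.
Nullable = { 'T' }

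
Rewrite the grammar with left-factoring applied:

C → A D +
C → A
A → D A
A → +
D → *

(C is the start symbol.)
C → A C'
C' → D +
C' → ε
A → D A
A → +
D → *

Left-factoring transforms A → αβ₁ | αβ₂ into A → αA' and A' → β₁ | β₂
(α is the longest common prefix among the alternatives). Repeat until
no nonterminal has two alternatives with a common prefix.

Round 1: C has alternatives sharing prefix 'A'. Introduce C': C → A C'
  Add: C' → D +
  Add: C' → ε

No remaining common prefixes — done.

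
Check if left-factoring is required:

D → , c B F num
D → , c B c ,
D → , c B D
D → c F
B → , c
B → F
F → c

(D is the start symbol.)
Left-factoring is needed when two productions for the same non-terminal
share a common prefix on the right-hand side.

Productions for D:
  D → , c B F num
  D → , c B c ,
  D → , c B D
  D → c F
Productions for B:
  B → , c
  B → F

Found common prefix ', c B' in productions for D

Answer: Yes, D has productions with common prefix ', c B'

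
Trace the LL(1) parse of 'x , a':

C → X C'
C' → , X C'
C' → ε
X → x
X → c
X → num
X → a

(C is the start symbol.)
LL(1) parsing maintains a stack (initially the start symbol over $) and the input. At each step: if the stack top is a terminal, match it against the current input token; if it is a non-terminal N, replace it with the RHS of M[N, lookahead] (the unique production whose predict set contains the lookahead).

Stack is shown with the top on the left.

Stack     Input    Action
-------------------------
C $       x , a $  output C → X C'
X C' $    x , a $  output X → x
x C' $    x , a $  match 'x'
C' $      , a $    output C' → , X C'
, X C' $  , a $    match ','
X C' $    a $      output X → a
a C' $    a $      match 'a'
C' $      $        output C' → ε
$         $        accept

The string is accepted.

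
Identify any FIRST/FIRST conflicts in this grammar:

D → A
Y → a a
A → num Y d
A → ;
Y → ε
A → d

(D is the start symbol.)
Productions for Y:
  Y → a a: FIRST = { 'a' }
  Y → ε: FIRST = { ε }
Productions for A:
  A → num Y d: FIRST = { 'num' }
  A → ;: FIRST = { ';' }
  A → d: FIRST = { 'd' }
D has only one production, so no FIRST/FIRST conflict is possible there.

All alternatives of each non-terminal have pairwise disjoint FIRST sets.

Answer: No FIRST/FIRST conflicts.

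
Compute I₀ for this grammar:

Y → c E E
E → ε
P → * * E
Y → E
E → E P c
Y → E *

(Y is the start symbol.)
First, augment the grammar with Y' → Y
I₀ = CLOSURE({ [Y' → . Y] }):
  [Y' → . Y] has the dot before Y: add [Y → . c E E], [Y → . E], [Y → . E *]
  [Y → . E] has the dot before E: add [E → .], [E → . E P c]
No further items can be added.

I₀ = { [E → . E P c], [E → .], [Y → . E *], [Y → . E], [Y → . c E E], [Y' → . Y] }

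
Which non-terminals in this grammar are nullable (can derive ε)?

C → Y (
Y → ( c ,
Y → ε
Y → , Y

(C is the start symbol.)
A non-terminal is nullable if it can derive ε (the empty string): either it has an ε-production, or it has a production whose right-hand side consists entirely of nullable non-terminals.

ε-productions: Y → ε
So Y is immediately nullable.
No further non-terminal can be added: every production for the remaining non-terminals contains a terminal or a non-nullable non-terminal.
Nullable = { 'Y' }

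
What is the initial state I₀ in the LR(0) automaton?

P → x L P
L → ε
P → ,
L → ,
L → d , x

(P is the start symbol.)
First, augment the grammar with P' → P
I₀ = CLOSURE({ [P' → . P] }):
  [P' → . P] has the dot before P: add [P → . x L P], [P → . ,]
No further items can be added.

I₀ = { [P → . ,], [P → . x L P], [P' → . P] }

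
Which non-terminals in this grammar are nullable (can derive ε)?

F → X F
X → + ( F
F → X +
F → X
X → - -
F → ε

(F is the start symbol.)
ε-productions: F → ε
So F is immediately nullable.
No further non-terminal can be added: every production for the remaining non-terminals contains a terminal or a non-nullable non-terminal.
Nullable = { 'F' }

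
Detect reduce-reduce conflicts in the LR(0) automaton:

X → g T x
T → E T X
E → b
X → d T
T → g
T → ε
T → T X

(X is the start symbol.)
Yes — I11: [T → E T X .] vs [T → T X .]

A reduce-reduce conflict occurs when an LR(0) state has two complete items [A → α .] and [B → β .] — both call for a reduction, and with no lookahead the parser cannot choose between them.

Augment with X' → X and build the canonical LR(0) collection (I0 = CLOSURE({[X' → . X]}), then GOTO on every symbol after a dot until no new states appear). It has 13 states:
  I0: { [X → . d T], [X → . g T x], [X' → . X] }  — shift
  I1: { [X' → X .] }  — accept
  I2: { [E → . b], [T → . E T X], [T → . T X], [T → . g], [T → .], [X → d . T] }  — shift, reduce
  I3: { [E → . b], [T → . E T X], [T → . T X], [T → . g], [T → .], [X → g . T x] }  — shift, reduce
  I4: { [E → . b], [T → . E T X], [T → . T X], [T → . g], [T → .], [T → E . T X] }  — shift, reduce
  I5: { [T → T . X], [X → . d T], [X → . g T x], [X → g T . x] }  — shift
  I6: { [E → b .] }  — reduce
  I7: { [T → g .] }  — reduce
  I8: { [T → T X .] }  — reduce
  I9: { [X → g T x .] }  — reduce
  I10: { [T → E T . X], [T → T . X], [X → . d T], [X → . g T x] }  — shift
  I11: { [T → E T X .], [T → T X .] }  — 2 reduces
  I12: { [T → T . X], [X → . d T], [X → . g T x], [X → d T .] }  — shift, reduce

I11 contains complete items [T → E T X .], [T → T X .] — reduce-reduce conflict.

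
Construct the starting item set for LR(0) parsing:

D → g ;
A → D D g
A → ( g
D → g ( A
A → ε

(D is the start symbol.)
{ [D → . g ( A], [D → . g ;], [D' → . D] }

First, augment the grammar with D' → D
I₀ = CLOSURE({ [D' → . D] }):
  [D' → . D] has the dot before D: add [D → . g ;], [D → . g ( A]
No further items can be added.

I₀ = { [D → . g ( A], [D → . g ;], [D' → . D] }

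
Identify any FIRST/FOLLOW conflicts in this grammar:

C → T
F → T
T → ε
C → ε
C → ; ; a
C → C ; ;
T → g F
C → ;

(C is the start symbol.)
A FIRST/FOLLOW conflict occurs when a non-terminal N has a nullable alternative N → β (β ⇒* ε) and another alternative N → α with FIRST(α) ∩ FOLLOW(N) ≠ ∅: on such a lookahead the parser cannot decide between expanding α and letting N vanish via β.

Nullable non-terminals: C, F, T.
FIRST sets used below: FIRST(T) = { 'g', ε }, FIRST(C) = { ';', 'g', ε }

C: nullable alternative(s) C → T, C → ε; FOLLOW(C) = { $, ';' }
  C → T: FIRST \ {ε} = { 'g' } — disjoint from FOLLOW(C)
  C → ε: FIRST \ {ε} = { } — disjoint from FOLLOW(C)
  C → ; ; a: FIRST \ {ε} = { ';' } — overlaps FOLLOW(C) on { ';' }: CONFLICT
  C → C ; ;: FIRST \ {ε} = { ';', 'g' } — overlaps FOLLOW(C) on { ';' }: CONFLICT
  C → ;: FIRST \ {ε} = { ';' } — overlaps FOLLOW(C) on { ';' }: CONFLICT
F has a nullable alternative but only one production, so nothing to check.

T: nullable alternative(s) T → ε; FOLLOW(T) = { $, ';' }
  T → ε: FIRST \ {ε} = { } — this is the only nullable alternative, skip
  T → g F: FIRST \ {ε} = { 'g' } — disjoint from FOLLOW(T)

So the grammar has 3 FIRST/FOLLOW conflicts (marked CONFLICT above).

Answer: Yes. C → ';' ';' a with FOLLOW(C) on { ';' }; C → C ';' ';' with FOLLOW(C) on { ';' }; C → ';' with FOLLOW(C) on { ';' }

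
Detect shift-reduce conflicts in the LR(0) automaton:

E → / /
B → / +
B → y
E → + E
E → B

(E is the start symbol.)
A shift-reduce conflict occurs when an LR(0) state has both:
  - a complete (reduce) item [A → α .] (dot at the end), and
  - a shift item [B → β . c γ] (dot before a terminal).

Augment with E' → E and build the canonical LR(0) collection (I0 = CLOSURE({[E' → . E]}), then GOTO on every symbol after a dot until no new states appear). It has 9 states:
  I0: { [B → . / +], [B → . y], [E → . + E], [E → . / /], [E → . B], [E' → . E] }  — shift
  I1: { [B → . / +], [B → . y], [E → + . E], [E → . + E], [E → . / /], [E → . B] }  — shift
  I2: { [B → / . +], [E → / . /] }  — shift
  I3: { [E → B .] }  — reduce
  I4: { [E' → E .] }  — accept
  I5: { [B → y .] }  — reduce
  I6: { [B → / + .] }  — reduce
  I7: { [E → / / .] }  — reduce
  I8: { [E → + E .] }  — reduce

No state contains both a complete item and a shift item.

Answer: No shift-reduce conflicts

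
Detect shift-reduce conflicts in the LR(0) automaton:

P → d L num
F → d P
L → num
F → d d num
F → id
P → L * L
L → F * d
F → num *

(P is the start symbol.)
Yes — I6: [L → num .] vs [F → num . *]; I11: [F → d d num .] vs [F → num . *]

A shift-reduce conflict occurs when an LR(0) state has both:
  - a complete (reduce) item [A → α .] (dot at the end), and
  - a shift item [B → β . c γ] (dot before a terminal).

Augment with P' → P and build the canonical LR(0) collection (I0 = CLOSURE({[P' → . P]}), then GOTO on every symbol after a dot until no new states appear). It has 18 states:
  I0: { [F → . d P], [F → . d d num], [F → . id], [F → . num *], [L → . F * d], [L → . num], [P → . L * L], [P → . d L num], [P' → . P] }  — shift
  I1: { [L → F . * d] }  — shift
  I2: { [P → L . * L] }  — shift
  I3: { [P' → P .] }  — accept
  I4: { [F → . d P], [F → . d d num], [F → . id], [F → . num *], [F → d . P], [F → d . d num], [L → . F * d], [L → . num], [P → . L * L], [P → . d L num], [P → d . L num] }  — shift
  I5: { [F → id .] }  — reduce
  I6: { [F → num . *], [L → num .] }  — shift, reduce
  I7: { [F → num * .] }  — reduce
  I8: { [P → L . * L], [P → d L . num] }  — shift
  I9: { [F → d P .] }  — reduce
  I10: { [F → . d P], [F → . d d num], [F → . id], [F → . num *], [F → d . P], [F → d . d num], [F → d d . num], [L → . F * d], [L → . num], [P → . L * L], [P → . d L num], [P → d . L num] }  — shift
  I11: { [F → d d num .], [F → num . *], [L → num .] }  — shift, 2 reduces
  I12: { [F → . d P], [F → . d d num], [F → . id], [F → . num *], [L → . F * d], [L → . num], [P → L * . L] }  — shift
  I13: { [P → d L num .] }  — reduce
  I14: { [P → L * L .] }  — reduce
  I15: { [F → . d P], [F → . d d num], [F → . id], [F → . num *], [F → d . P], [F → d . d num], [L → . F * d], [L → . num], [P → . L * L], [P → . d L num] }  — shift
  I16: { [L → F * . d] }  — shift
  I17: { [L → F * d .] }  — reduce

I6 contains reduce item [L → num .] and shift item [F → num . *] — shift-reduce conflict.
I11 contains reduce items [F → d d num .], [L → num .] and shift item [F → num . *] — shift-reduce conflict.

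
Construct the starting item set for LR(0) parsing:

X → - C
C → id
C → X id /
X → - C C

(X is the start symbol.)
First, augment the grammar with X' → X
I₀ = CLOSURE({ [X' → . X] }):
  [X' → . X] has the dot before X: add [X → . - C], [X → . - C C]
No further items can be added.

I₀ = { [X → . - C C], [X → . - C], [X' → . X] }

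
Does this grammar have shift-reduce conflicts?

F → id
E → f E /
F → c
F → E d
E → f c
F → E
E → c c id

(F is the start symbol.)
Yes — I1: [F → E .] vs [F → E . d]; I3: [F → c .] vs [E → c . c id]; I7: [E → f c .] vs [E → c . c id]

Augment with F' → F and build the canonical LR(0) collection (I0 = CLOSURE({[F' → . F]}), then GOTO on every symbol after a dot until no new states appear). It has 12 states:
  I0: { [E → . c c id], [E → . f E /], [E → . f c], [F → . E d], [F → . E], [F → . c], [F → . id], [F' → . F] }  — shift
  I1: { [F → E . d], [F → E .] }  — shift, reduce
  I2: { [F' → F .] }  — accept
  I3: { [E → c . c id], [F → c .] }  — shift, reduce
  I4: { [E → . c c id], [E → . f E /], [E → . f c], [E → f . E /], [E → f . c] }  — shift
  I5: { [F → id .] }  — reduce
  I6: { [E → f E . /] }  — shift
  I7: { [E → c . c id], [E → f c .] }  — shift, reduce
  I8: { [E → c c . id] }  — shift
  I9: { [E → c c id .] }  — reduce
  I10: { [E → f E / .] }  — reduce
  I11: { [F → E d .] }  — reduce

I1 contains reduce item [F → E .] and shift item [F → E . d] — shift-reduce conflict.
I3 contains reduce item [F → c .] and shift item [E → c . c id] — shift-reduce conflict.
I7 contains reduce item [E → f c .] and shift item [E → c . c id] — shift-reduce conflict.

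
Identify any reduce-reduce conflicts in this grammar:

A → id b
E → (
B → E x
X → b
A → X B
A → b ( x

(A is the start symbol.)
No reduce-reduce conflicts

Augment with A' → A and build the canonical LR(0) collection (I0 = CLOSURE({[A' → . A]}), then GOTO on every symbol after a dot until no new states appear). It has 12 states:
  I0: { [A → . X B], [A → . b ( x], [A → . id b], [A' → . A], [X → . b] }  — shift
  I1: { [A' → A .] }  — accept
  I2: { [A → X . B], [B → . E x], [E → . (] }  — shift
  I3: { [A → b . ( x], [X → b .] }  — shift, reduce
  I4: { [A → id . b] }  — shift
  I5: { [A → id b .] }  — reduce
  I6: { [A → b ( . x] }  — shift
  I7: { [A → b ( x .] }  — reduce
  I8: { [E → ( .] }  — reduce
  I9: { [A → X B .] }  — reduce
  I10: { [B → E . x] }  — shift
  I11: { [B → E x .] }  — reduce

No state contains more than one complete item.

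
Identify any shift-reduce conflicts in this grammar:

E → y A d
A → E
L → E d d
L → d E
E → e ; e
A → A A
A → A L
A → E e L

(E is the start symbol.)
A shift-reduce conflict occurs when an LR(0) state has both:
  - a complete (reduce) item [A → α .] (dot at the end), and
  - a shift item [B → β . c γ] (dot before a terminal).

Augment with E' → E and build the canonical LR(0) collection (I0 = CLOSURE({[E' → . E]}), then GOTO on every symbol after a dot until no new states appear). It has 19 states:
  I0: { [E → . e ; e], [E → . y A d], [E' → . E] }  — shift
  I1: { [E' → E .] }  — accept
  I2: { [E → e . ; e] }  — shift
  I3: { [A → . A A], [A → . A L], [A → . E e L], [A → . E], [E → . e ; e], [E → . y A d], [E → y . A d] }  — shift
  I4: { [A → . A A], [A → . A L], [A → . E e L], [A → . E], [A → A . A], [A → A . L], [E → . e ; e], [E → . y A d], [E → y A . d], [L → . E d d], [L → . d E] }  — shift
  I5: { [A → E . e L], [A → E .] }  — shift, reduce
  I6: { [A → E e . L], [E → . e ; e], [E → . y A d], [L → . E d d], [L → . d E] }  — shift
  I7: { [L → E . d d] }  — shift
  I8: { [A → E e L .] }  — reduce
  I9: { [E → . e ; e], [E → . y A d], [L → d . E] }  — shift
  I10: { [L → d E .] }  — reduce
  I11: { [L → E d . d] }  — shift
  I12: { [L → E d d .] }  — reduce
  I13: { [A → . A A], [A → . A L], [A → . E e L], [A → . E], [A → A . A], [A → A . L], [A → A A .], [E → . e ; e], [E → . y A d], [L → . E d d], [L → . d E] }  — shift, reduce
  I14: { [A → E . e L], [A → E .], [L → E . d d] }  — shift, reduce
  I15: { [A → A L .] }  — reduce
  I16: { [E → . e ; e], [E → . y A d], [E → y A d .], [L → d . E] }  — shift, reduce
  I17: { [E → e ; . e] }  — shift
  I18: { [E → e ; e .] }  — reduce

I5 contains reduce item [A → E .] and shift item [A → E . e L] — shift-reduce conflict.
I13 contains reduce item [A → A A .] and shift items [E → . e ; e], [E → . y A d], [L → . d E] — shift-reduce conflict.
I14 contains reduce item [A → E .] and shift items [A → E . e L], [L → E . d d] — shift-reduce conflict.
I16 contains reduce item [E → y A d .] and shift items [E → . e ; e], [E → . y A d] — shift-reduce conflict.

Answer: Yes — I5: [A → E .] vs [A → E . e L]; I13: [A → A A .] vs [E → . e ; e]; I14: [A → E .] vs [A → E . e L]; I16: [E → y A d .] vs [E → . e ; e]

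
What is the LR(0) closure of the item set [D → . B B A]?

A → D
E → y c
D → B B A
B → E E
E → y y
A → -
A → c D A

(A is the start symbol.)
{ [B → . E E], [D → . B B A], [E → . y c], [E → . y y] }

To compute CLOSURE, for each item [A → α.Bβ] where B is a non-terminal, add [B → .γ] for all productions B → γ; repeat for the newly added items until nothing changes.

Start with: [D → . B B A]
  [D → . B B A] has the dot before B: add [B → . E E]
  [B → . E E] has the dot before E: add [E → . y c], [E → . y y]
No further items can be added.

CLOSURE = { [B → . E E], [D → . B B A], [E → . y c], [E → . y y] }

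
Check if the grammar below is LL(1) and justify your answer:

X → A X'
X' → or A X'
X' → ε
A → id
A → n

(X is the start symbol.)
A grammar is LL(1) if for each non-terminal N with multiple productions, the predict sets of those productions are pairwise disjoint, where PREDICT(N → α) = (FIRST(α) \ {ε}) ∪ (FOLLOW(N) if α ⇒* ε).

Relevant sets:
  FOLLOW(X') = { $ }

For X':
  PREDICT(X' → or A X') = { 'or' }
  PREDICT(X' → ε) = { $ }
For A:
  PREDICT(A → id) = { 'id' }
  PREDICT(A → n) = { 'n' }
X has a single production, so nothing to check there.

All predict sets are disjoint. The grammar IS LL(1).

Answer: Yes, the grammar is LL(1).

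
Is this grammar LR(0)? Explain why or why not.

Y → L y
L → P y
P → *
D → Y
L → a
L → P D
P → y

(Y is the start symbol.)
No. Reduce-reduce conflict: [L → P y .] and [P → y .]

Augment with Y' → Y and build the canonical LR(0) collection (I0 = CLOSURE({[Y' → . Y]}), then GOTO on every symbol after a dot until no new states appear). It has 11 states:
  I0: { [L → . P D], [L → . P y], [L → . a], [P → . *], [P → . y], [Y → . L y], [Y' → . Y] }  — shift
  I1: { [P → * .] }  — reduce
  I2: { [Y → L . y] }  — shift
  I3: { [D → . Y], [L → . P D], [L → . P y], [L → . a], [L → P . D], [L → P . y], [P → . *], [P → . y], [Y → . L y] }  — shift
  I4: { [Y' → Y .] }  — accept
  I5: { [L → a .] }  — reduce
  I6: { [P → y .] }  — reduce
  I7: { [L → P D .] }  — reduce
  I8: { [D → Y .] }  — reduce
  I9: { [L → P y .], [P → y .] }  — 2 reduces
  I10: { [Y → L y .] }  — reduce

Conflict in state I9:
  Reduce-reduce conflict: [L → P y .] and [P → y .]
So the grammar is NOT LR(0).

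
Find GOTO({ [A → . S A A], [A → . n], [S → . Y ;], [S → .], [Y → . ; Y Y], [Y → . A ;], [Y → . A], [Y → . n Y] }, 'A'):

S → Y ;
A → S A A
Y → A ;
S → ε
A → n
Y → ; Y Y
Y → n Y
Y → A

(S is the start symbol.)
GOTO(I, 'A') = CLOSURE({ [A → αX.β] : [A → α.Xβ] ∈ I, X = 'A' })

Items with dot before 'A', with the dot advanced:
  [Y → . A] → [Y → A .]
  [Y → . A ;] → [Y → A . ;]
Closure adds nothing (no advanced item has the dot before a non-terminal).

GOTO = { [Y → A . ;], [Y → A .] }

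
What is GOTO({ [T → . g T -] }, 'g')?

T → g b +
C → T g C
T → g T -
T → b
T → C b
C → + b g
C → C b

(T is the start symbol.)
GOTO(I, 'g') = CLOSURE({ [A → αX.β] : [A → α.Xβ] ∈ I, X = 'g' })

Items with dot before 'g', with the dot advanced:
  [T → . g T -] → [T → g . T -]
Closure of the advanced items:
  [T → g . T -] has the dot before T: add [T → . g b +], [T → . g T -], [T → . b], [T → . C b]
  [T → . C b] has the dot before C: add [C → . T g C], [C → . + b g], [C → . C b]

GOTO = { [C → . + b g], [C → . C b], [C → . T g C], [T → . C b], [T → . b], [T → . g T -], [T → . g b +], [T → g . T -] }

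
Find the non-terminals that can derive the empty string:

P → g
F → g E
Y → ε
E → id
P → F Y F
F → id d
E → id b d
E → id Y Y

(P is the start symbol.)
A non-terminal is nullable if it can derive ε (the empty string): either it has an ε-production, or it has a production whose right-hand side consists entirely of nullable non-terminals.

ε-productions: Y → ε
So Y is immediately nullable.
No further non-terminal can be added: every production for the remaining non-terminals contains a terminal or a non-nullable non-terminal.
Nullable = { 'Y' }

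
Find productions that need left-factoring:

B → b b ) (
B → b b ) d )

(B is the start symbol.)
Yes, B has productions with common prefix 'b b )'

Left-factoring is needed when two productions for the same non-terminal
share a common prefix on the right-hand side.

Productions for B:
  B → b b ) (
  B → b b ) d )

Found common prefix 'b b )' in productions for B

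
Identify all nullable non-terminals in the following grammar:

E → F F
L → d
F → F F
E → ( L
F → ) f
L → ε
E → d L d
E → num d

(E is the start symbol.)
A non-terminal is nullable if it can derive ε (the empty string): either it has an ε-production, or it has a production whose right-hand side consists entirely of nullable non-terminals.

ε-productions: L → ε
So L is immediately nullable.
No further non-terminal can be added: every production for the remaining non-terminals contains a terminal or a non-nullable non-terminal.
Nullable = { 'L' }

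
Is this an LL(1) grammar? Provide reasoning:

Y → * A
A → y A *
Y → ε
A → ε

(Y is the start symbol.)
Yes, the grammar is LL(1).

A grammar is LL(1) if for each non-terminal N with multiple productions, the predict sets of those productions are pairwise disjoint, where PREDICT(N → α) = (FIRST(α) \ {ε}) ∪ (FOLLOW(N) if α ⇒* ε).

Relevant sets:
  FOLLOW(Y) = { $ }
  FOLLOW(A) = { $, '*' }

For Y:
  PREDICT(Y → '*' A) = { '*' }
  PREDICT(Y → ε) = { $ }
For A:
  PREDICT(A → y A '*') = { 'y' }
  PREDICT(A → ε) = { $, '*' }

All predict sets are disjoint. The grammar IS LL(1).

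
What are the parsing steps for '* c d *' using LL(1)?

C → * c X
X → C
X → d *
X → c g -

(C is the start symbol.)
Stack is shown with the top on the left.

Stack    Input      Action
--------------------------
C $      * c d * $  output C → * c X
* c X $  * c d * $  match '*'
c X $    c d * $    match 'c'
X $      d * $      output X → d *
d * $    d * $      match 'd'
* $      * $        match '*'
$        $          accept

The string is accepted.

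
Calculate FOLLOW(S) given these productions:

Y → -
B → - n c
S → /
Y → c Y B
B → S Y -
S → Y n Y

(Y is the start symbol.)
{ '-', 'c' }

To compute FOLLOW(S), find every occurrence of S on a right-hand side N → α S β: add FIRST(β) \ {ε}, and if β is empty or nullable also add FOLLOW(N). Iterate to a fixed point.

In B → S Y -: S is followed by Y '-', add FIRST(Y '-') \ {ε} = { '-', 'c' }

Taking the union: FOLLOW(S) = { '-', 'c' }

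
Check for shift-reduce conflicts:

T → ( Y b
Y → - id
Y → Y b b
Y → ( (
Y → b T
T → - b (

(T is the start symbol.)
Yes — I11: [T → ( Y b .] vs [Y → Y b . b]

Augment with T' → T and build the canonical LR(0) collection (I0 = CLOSURE({[T' → . T]}), then GOTO on every symbol after a dot until no new states appear). It has 15 states:
  I0: { [T → . ( Y b], [T → . - b (], [T' → . T] }  — shift
  I1: { [T → ( . Y b], [Y → . ( (], [Y → . - id], [Y → . Y b b], [Y → . b T] }  — shift
  I2: { [T → - . b (] }  — shift
  I3: { [T' → T .] }  — accept
  I4: { [T → - b . (] }  — shift
  I5: { [T → - b ( .] }  — reduce
  I6: { [Y → ( . (] }  — shift
  I7: { [Y → - . id] }  — shift
  I8: { [T → ( Y . b], [Y → Y . b b] }  — shift
  I9: { [T → . ( Y b], [T → . - b (], [Y → b . T] }  — shift
  I10: { [Y → b T .] }  — reduce
  I11: { [T → ( Y b .], [Y → Y b . b] }  — shift, reduce
  I12: { [Y → Y b b .] }  — reduce
  I13: { [Y → - id .] }  — reduce
  I14: { [Y → ( ( .] }  — reduce

I11 contains reduce item [T → ( Y b .] and shift item [Y → Y b . b] — shift-reduce conflict.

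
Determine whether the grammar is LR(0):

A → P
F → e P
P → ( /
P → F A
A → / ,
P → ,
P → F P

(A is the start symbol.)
Augment with A' → A and build the canonical LR(0) collection (I0 = CLOSURE({[A' → . A]}), then GOTO on every symbol after a dot until no new states appear). It has 13 states:
  I0: { [A → . / ,], [A → . P], [A' → . A], [F → . e P], [P → . ( /], [P → . ,], [P → . F A], [P → . F P] }  — shift
  I1: { [P → ( . /] }  — shift
  I2: { [P → , .] }  — reduce
  I3: { [A → / . ,] }  — shift
  I4: { [A' → A .] }  — accept
  I5: { [A → . / ,], [A → . P], [F → . e P], [P → . ( /], [P → . ,], [P → . F A], [P → . F P], [P → F . A], [P → F . P] }  — shift
  I6: { [A → P .] }  — reduce
  I7: { [F → . e P], [F → e . P], [P → . ( /], [P → . ,], [P → . F A], [P → . F P] }  — shift
  I8: { [F → e P .] }  — reduce
  I9: { [P → F A .] }  — reduce
  I10: { [A → P .], [P → F P .] }  — 2 reduces
  I11: { [A → / , .] }  — reduce
  I12: { [P → ( / .] }  — reduce

Conflict in state I10:
  Reduce-reduce conflict: [A → P .] and [P → F P .]
So the grammar is NOT LR(0).

Answer: No. Reduce-reduce conflict: [A → P .] and [P → F P .]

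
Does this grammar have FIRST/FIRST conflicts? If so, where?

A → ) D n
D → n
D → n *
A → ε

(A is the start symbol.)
A FIRST/FIRST conflict occurs when two productions N → α and N → β for the same non-terminal have FIRST(α) ∩ FIRST(β) ≠ ∅ (with ε ∈ FIRST of a nullable right-hand side, so two nullable alternatives also conflict).

Productions for A:
  A → ) D n: FIRST = { ')' }
  A → ε: FIRST = { ε }
Productions for D:
  D → n: FIRST = { 'n' }
  D → n *: FIRST = { 'n' }

Conflict for D: D → n and D → n *
  Overlap: { 'n' }

Answer: Yes. D → n / D → n '*' on { 'n' }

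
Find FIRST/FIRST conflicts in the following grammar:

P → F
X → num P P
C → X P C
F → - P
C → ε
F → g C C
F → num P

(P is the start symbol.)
No FIRST/FIRST conflicts.

FIRST sets of the non-terminals at (or reachable through a nullable prefix from) the front of some alternative:
  FIRST(X) = { 'num' }

Productions for C:
  C → X P C: FIRST = { 'num' }
  C → ε: FIRST = { ε }
Productions for F:
  F → - P: FIRST = { '-' }
  F → g C C: FIRST = { 'g' }
  F → num P: FIRST = { 'num' }
P, X have only one production, so no FIRST/FIRST conflict is possible there.

All alternatives of each non-terminal have pairwise disjoint FIRST sets.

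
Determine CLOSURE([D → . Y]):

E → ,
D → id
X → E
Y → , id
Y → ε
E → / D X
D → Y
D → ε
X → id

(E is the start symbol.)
Start with: [D → . Y]
  [D → . Y] has the dot before Y: add [Y → . , id], [Y → .]
No further items can be added.

CLOSURE = { [D → . Y], [Y → . , id], [Y → .] }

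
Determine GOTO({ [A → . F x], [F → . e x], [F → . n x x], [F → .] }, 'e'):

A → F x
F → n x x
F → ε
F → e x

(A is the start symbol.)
GOTO(I, 'e') = CLOSURE({ [A → αX.β] : [A → α.Xβ] ∈ I, X = 'e' })

Items with dot before 'e', with the dot advanced:
  [F → . e x] → [F → e . x]
Closure adds nothing (no advanced item has the dot before a non-terminal).

GOTO = { [F → e . x] }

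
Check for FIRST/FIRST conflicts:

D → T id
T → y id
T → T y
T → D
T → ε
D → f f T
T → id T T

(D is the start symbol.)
Yes. D → T id / D → f f T on { 'f' }; T → y id / T → T y on { 'y' }; T → y id / T → D on { 'y' }; T → T y / T → D on { 'f', 'id', 'y' }; T → T y / T → id T T on { 'id' }; T → D / T → id T T on { 'id' }

FIRST sets of the non-terminals at (or reachable through a nullable prefix from) the front of some alternative:
  FIRST(T) = { 'f', 'id', 'y', ε }
  FIRST(D) = { 'f', 'id', 'y' }

Productions for D:
  D → T id: FIRST = { 'f', 'id', 'y' }
  D → f f T: FIRST = { 'f' }
Productions for T:
  T → y id: FIRST = { 'y' }
  T → T y: FIRST = { 'f', 'id', 'y' }
  T → D: FIRST = { 'f', 'id', 'y' }
  T → ε: FIRST = { ε }
  T → id T T: FIRST = { 'id' }

Conflict for D: D → T id and D → f f T
  Overlap: { 'f' }
Conflict for T: T → y id and T → T y
  Overlap: { 'y' }
Conflict for T: T → y id and T → D
  Overlap: { 'y' }
Conflict for T: T → T y and T → D
  Overlap: { 'f', 'id', 'y' }
Conflict for T: T → T y and T → id T T
  Overlap: { 'id' }
Conflict for T: T → D and T → id T T
  Overlap: { 'id' }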